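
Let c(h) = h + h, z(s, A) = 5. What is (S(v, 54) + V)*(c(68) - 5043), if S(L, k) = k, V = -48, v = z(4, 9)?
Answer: -29442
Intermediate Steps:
v = 5
c(h) = 2*h
(S(v, 54) + V)*(c(68) - 5043) = (54 - 48)*(2*68 - 5043) = 6*(136 - 5043) = 6*(-4907) = -29442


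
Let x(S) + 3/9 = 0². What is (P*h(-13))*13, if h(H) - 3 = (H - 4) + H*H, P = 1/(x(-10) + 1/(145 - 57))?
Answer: -106392/17 ≈ -6258.4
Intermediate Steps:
x(S) = -⅓ (x(S) = -⅓ + 0² = -⅓ + 0 = -⅓)
P = -264/85 (P = 1/(-⅓ + 1/(145 - 57)) = 1/(-⅓ + 1/88) = 1/(-85/264) = -264/85 ≈ -3.1059)
h(H) = -1 + H + H² (h(H) = 3 + ((H - 4) + H*H) = 3 + ((-4 + H) + H²) = 3 + (-4 + H + H²) = -1 + H + H²)
(P*h(-13))*13 = -264*(-1 - 13 + (-13)²)/85*13 = -264*(-1 - 13 + 169)/85*13 = -264/85*155*13 = -8184/17*13 = -106392/17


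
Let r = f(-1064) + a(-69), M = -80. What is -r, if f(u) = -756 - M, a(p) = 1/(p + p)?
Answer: 93289/138 ≈ 676.01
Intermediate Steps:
a(p) = 1/(2*p)
f(u) = -676 (f(u) = -756 - 1*(-80) = -756 + 80 = -676)
r = -93289/138 (r = -676 + (1/2)/(-69) = -676 + (1/2)*(-1/69) = -676 - 1/138 = -93289/138 ≈ -676.01)
-r = -1*(-93289/138) = 93289/138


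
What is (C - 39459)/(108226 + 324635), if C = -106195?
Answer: -145654/432861 ≈ -0.33649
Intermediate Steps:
(C - 39459)/(108226 + 324635) = (-106195 - 39459)/(108226 + 324635) = -145654/432861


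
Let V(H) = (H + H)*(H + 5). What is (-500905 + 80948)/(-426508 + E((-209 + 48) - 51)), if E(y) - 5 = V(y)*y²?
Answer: -419957/3944218489 ≈ -0.00010647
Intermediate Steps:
V(H) = 2*H*(5 + H) (V(H) = (2*H)*(5 + H) = 2*H*(5 + H))
E(y) = 5 + 2*y³*(5 + y) (E(y) = 5 + (2*y*(5 + y))*y² = 5 + 2*y³*(5 + y))
(-500905 + 80948)/(-426508 + E((-209 + 48) - 51)) = (-500905 + 80948)/(-426508 + (5 + 2*((-209 + 48) - 51)³*(5 + ((-209 + 48) - 51)))) = -419957/(-426508 + (5 + 2*(-161 - 51)³*(5 + (-161 - 51)))) = -419957/(-426508 + (5 + 2*(-212)³*(5 - 212))) = -419957/(-426508 + (5 + 2*(-9528128)*(-207))) = -419957/(-426508 + (5 + 3944644992)) = -419957/(-426508 + 3944644997) = -419957/3944218489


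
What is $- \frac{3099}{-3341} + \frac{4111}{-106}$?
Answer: $- \frac{13406357}{354146} \approx -37.855$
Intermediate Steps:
$- \frac{3099}{-3341} + \frac{4111}{-106} = \left(-3099\right) \left(- \frac{1}{3341}\right) + 4111 \left(- \frac{1}{106}\right) = \frac{3099}{3341} - \frac{4111}{106} = - \frac{13406357}{354146}$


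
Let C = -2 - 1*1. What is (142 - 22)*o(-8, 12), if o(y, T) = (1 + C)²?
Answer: 480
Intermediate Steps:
C = -3 (C = -2 - 1 = -3)
o(y, T) = 4 (o(y, T) = (1 - 3)² = (-2)² = 4)
(142 - 22)*o(-8, 12) = (142 - 22)*4 = 120*4 = 480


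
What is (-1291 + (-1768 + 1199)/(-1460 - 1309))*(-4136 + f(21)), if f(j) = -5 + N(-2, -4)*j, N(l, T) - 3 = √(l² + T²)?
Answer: 14575628380/2769 - 50038940*√5/923 ≈ 5.1426e+6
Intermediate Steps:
N(l, T) = 3 + √(T² + l²) (N(l, T) = 3 + √(l² + T²) = 3 + √(T² + l²))
f(j) = -5 + j*(3 + 2*√5) (f(j) = -5 + (3 + √((-4)² + (-2)²))*j = -5 + (3 + √(16 + 4))*j = -5 + (3 + √20)*j = -5 + (3 + 2*√5)*j = -5 + j*(3 + 2*√5))
(-1291 + (-1768 + 1199)/(-1460 - 1309))*(-4136 + f(21)) = (-1291 + (-1768 + 1199)/(-1460 - 1309))*(-4136 + (-5 + 21*(3 + 2*√5))) = (-1291 - 569/(-2769))*(-4136 + (-5 + (63 + 42*√5))) = (-1291 - 569*(-1/2769))*(-4136 + (58 + 42*√5)) = (-1291 + 569/2769)*(-4078 + 42*√5) = -3574210*(-4078 + 42*√5)/2769 = 14575628380/2769 - 50038940*√5/923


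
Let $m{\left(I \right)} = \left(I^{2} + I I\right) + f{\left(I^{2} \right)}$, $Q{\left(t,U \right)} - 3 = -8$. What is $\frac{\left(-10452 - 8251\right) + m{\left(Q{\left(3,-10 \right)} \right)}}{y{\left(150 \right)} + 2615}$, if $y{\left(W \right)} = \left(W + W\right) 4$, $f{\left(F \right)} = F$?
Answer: $- \frac{18628}{3815} \approx -4.8828$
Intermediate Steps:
$Q{\left(t,U \right)} = -5$ ($Q{\left(t,U \right)} = 3 - 8 = -5$)
$m{\left(I \right)} = 3 I^{2}$ ($m{\left(I \right)} = \left(I^{2} + I I\right) + I^{2} = \left(I^{2} + I^{2}\right) + I^{2} = 2 I^{2} + I^{2} = 3 I^{2}$)
$y{\left(W \right)} = 8 W$ ($y{\left(W \right)} = 2 W 4 = 8 W$)
$\frac{\left(-10452 - 8251\right) + m{\left(Q{\left(3,-10 \right)} \right)}}{y{\left(150 \right)} + 2615} = \frac{\left(-10452 - 8251\right) + 3 \left(-5\right)^{2}}{8 \cdot 150 + 2615} = \frac{-18703 + 3 \cdot 25}{1200 + 2615} = \frac{-18703 + 75}{3815} = \left(-18628\right) \frac{1}{3815} = - \frac{18628}{3815}$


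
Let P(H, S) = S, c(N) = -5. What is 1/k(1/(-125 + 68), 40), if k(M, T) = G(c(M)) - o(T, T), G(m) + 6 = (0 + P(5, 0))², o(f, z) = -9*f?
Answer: 1/354 ≈ 0.0028249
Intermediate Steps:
G(m) = -6 (G(m) = -6 + (0 + 0)² = -6 + 0² = -6 + 0 = -6)
k(M, T) = -6 + 9*T (k(M, T) = -6 - (-9)*T = -6 + 9*T)
1/k(1/(-125 + 68), 40) = 1/(-6 + 9*40) = 1/(-6 + 360) = 1/354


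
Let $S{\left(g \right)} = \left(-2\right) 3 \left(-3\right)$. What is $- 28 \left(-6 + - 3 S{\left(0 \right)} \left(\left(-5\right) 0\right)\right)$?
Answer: $168$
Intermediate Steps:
$S{\left(g \right)} = 18$ ($S{\left(g \right)} = \left(-6\right) \left(-3\right) = 18$)
$- 28 \left(-6 + - 3 S{\left(0 \right)} \left(\left(-5\right) 0\right)\right) = - 28 \left(-6 + \left(-3\right) 18 \left(\left(-5\right) 0\right)\right) = - 28 \left(-6 - 0\right) = - 28 \left(-6 + 0\right) = \left(-28\right) \left(-6\right) = 168$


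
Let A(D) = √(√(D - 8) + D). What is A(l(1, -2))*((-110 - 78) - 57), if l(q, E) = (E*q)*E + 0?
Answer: -245*√(4 + 2*I) ≈ -504.25 - 119.04*I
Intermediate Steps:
l(q, E) = q*E² (l(q, E) = q*E² + 0 = q*E²)
A(D) = √(D + √(-8 + D)) (A(D) = √(√(-8 + D) + D) = √(D + √(-8 + D)))
A(l(1, -2))*((-110 - 78) - 57) = √(1*(-2)² + √(-8 + 1*(-2)²))*((-110 - 78) - 57) = √(1*4 + √(-8 + 1*4))*(-188 - 57) = √(4 + √(-8 + 4))*(-245) = √(4 + √(-4))*(-245) = √(4 + 2*I)*(-245) = -245*√(4 + 2*I)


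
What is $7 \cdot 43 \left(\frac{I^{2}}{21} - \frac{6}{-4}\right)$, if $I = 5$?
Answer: $\frac{4859}{6} \approx 809.83$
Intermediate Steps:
$7 \cdot 43 \left(\frac{I^{2}}{21} - \frac{6}{-4}\right) = 7 \cdot 43 \left(\frac{5^{2}}{21} - \frac{6}{-4}\right) = 301 \left(25 \cdot \frac{1}{21} - - \frac{3}{2}\right) = 301 \left(\frac{25}{21} + \frac{3}{2}\right) = 301 \cdot \frac{113}{42} = \frac{4859}{6}$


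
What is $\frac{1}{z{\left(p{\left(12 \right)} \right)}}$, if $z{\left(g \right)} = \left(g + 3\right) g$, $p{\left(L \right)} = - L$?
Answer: $\frac{1}{108} \approx 0.0092593$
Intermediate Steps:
$z{\left(g \right)} = g \left(3 + g\right)$ ($z{\left(g \right)} = \left(3 + g\right) g = g \left(3 + g\right)$)
$\frac{1}{z{\left(p{\left(12 \right)} \right)}} = \frac{1}{\left(-1\right) 12 \left(3 - 12\right)} = \frac{1}{\left(-12\right) \left(3 - 12\right)} = \frac{1}{\left(-12\right) \left(-9\right)} = \frac{1}{108}$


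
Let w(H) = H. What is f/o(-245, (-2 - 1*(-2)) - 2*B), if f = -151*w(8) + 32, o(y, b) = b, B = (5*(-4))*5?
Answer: -147/25 ≈ -5.8800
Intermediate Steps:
B = -100 (B = -20*5 = -100)
f = -1176 (f = -151*8 + 32 = -1208 + 32 = -1176)
f/o(-245, (-2 - 1*(-2)) - 2*B) = -1176/((-2 - 1*(-2)) - 2*(-100)) = -1176/((-2 + 2) + 200) = -1176/(0 + 200) = -1176/200 = -1176*1/200 = -147/25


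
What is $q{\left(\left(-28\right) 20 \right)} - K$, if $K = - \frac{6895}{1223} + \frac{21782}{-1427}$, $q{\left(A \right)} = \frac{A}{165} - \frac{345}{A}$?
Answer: $\frac{116906540489}{6450336816} \approx 18.124$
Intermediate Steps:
$q{\left(A \right)} = - \frac{345}{A} + \frac{A}{165}$ ($q{\left(A \right)} = A \frac{1}{165} - \frac{345}{A} = \frac{A}{165} - \frac{345}{A} = - \frac{345}{A} + \frac{A}{165}$)
$K = - \frac{36478551}{1745221}$ ($K = \left(-6895\right) \frac{1}{1223} + 21782 \left(- \frac{1}{1427}\right) = - \frac{6895}{1223} - \frac{21782}{1427} = - \frac{36478551}{1745221} \approx -20.902$)
$q{\left(\left(-28\right) 20 \right)} - K = \left(- \frac{345}{\left(-28\right) 20} + \frac{\left(-28\right) 20}{165}\right) - - \frac{36478551}{1745221} = \left(- \frac{345}{-560} + \frac{1}{165} \left(-560\right)\right) + \frac{36478551}{1745221} = \left(\left(-345\right) \left(- \frac{1}{560}\right) - \frac{112}{33}\right) + \frac{36478551}{1745221} = \left(\frac{69}{112} - \frac{112}{33}\right) + \frac{36478551}{1745221} = - \frac{10267}{3696} + \frac{36478551}{1745221} = \frac{116906540489}{6450336816}$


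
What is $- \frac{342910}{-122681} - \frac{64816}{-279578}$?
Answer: $\frac{3993145526}{1319188793} \approx 3.027$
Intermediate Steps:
$- \frac{342910}{-122681} - \frac{64816}{-279578} = \left(-342910\right) \left(- \frac{1}{122681}\right) - - \frac{32408}{139789} = \frac{342910}{122681} + \frac{32408}{139789} = \frac{3993145526}{1319188793}$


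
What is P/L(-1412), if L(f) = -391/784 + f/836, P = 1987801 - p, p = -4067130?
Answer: -992136773936/358471 ≈ -2.7677e+6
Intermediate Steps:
P = 6054931 (P = 1987801 - 1*(-4067130) = 1987801 + 4067130 = 6054931)
L(f) = -391/784 + f/836 (L(f) = -391*1/784 + f*(1/836) = -391/784 + f/836)
P/L(-1412) = 6054931/(-391/784 + (1/836)*(-1412)) = 6054931/(-391/784 - 353/209) = 6054931/(-358471/163856) = 6054931*(-163856/358471) = -992136773936/358471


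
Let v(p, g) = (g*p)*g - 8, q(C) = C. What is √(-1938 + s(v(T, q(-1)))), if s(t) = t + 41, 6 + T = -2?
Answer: I*√1913 ≈ 43.738*I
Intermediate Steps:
T = -8 (T = -6 - 2 = -8)
v(p, g) = -8 + p*g² (v(p, g) = p*g² - 8 = -8 + p*g²)
s(t) = 41 + t
√(-1938 + s(v(T, q(-1)))) = √(-1938 + (41 + (-8 - 8*(-1)²))) = √(-1938 + (41 + (-8 - 8*1))) = √(-1938 + (41 + (-8 - 8))) = √(-1938 + (41 - 16)) = √(-1938 + 25) = √(-1913) = I*√1913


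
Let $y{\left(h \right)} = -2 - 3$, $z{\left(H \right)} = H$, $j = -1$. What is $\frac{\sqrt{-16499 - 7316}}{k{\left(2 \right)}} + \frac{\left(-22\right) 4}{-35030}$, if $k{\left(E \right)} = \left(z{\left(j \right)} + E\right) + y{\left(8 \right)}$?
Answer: $\frac{44}{17515} - \frac{i \sqrt{23815}}{4} \approx 0.0025121 - 38.58 i$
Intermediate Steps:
$y{\left(h \right)} = -5$ ($y{\left(h \right)} = -2 - 3 = -5$)
$k{\left(E \right)} = -6 + E$ ($k{\left(E \right)} = \left(-1 + E\right) - 5 = -6 + E$)
$\frac{\sqrt{-16499 - 7316}}{k{\left(2 \right)}} + \frac{\left(-22\right) 4}{-35030} = \frac{\sqrt{-16499 - 7316}}{-6 + 2} + \frac{\left(-22\right) 4}{-35030} = \frac{\sqrt{-23815}}{-4} - - \frac{44}{17515} = i \sqrt{23815} \left(- \frac{1}{4}\right) + \frac{44}{17515} = - \frac{i \sqrt{23815}}{4} + \frac{44}{17515} = \frac{44}{17515} - \frac{i \sqrt{23815}}{4}$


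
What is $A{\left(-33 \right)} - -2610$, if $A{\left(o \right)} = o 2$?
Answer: $2544$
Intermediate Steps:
$A{\left(o \right)} = 2 o$
$A{\left(-33 \right)} - -2610 = 2 \left(-33\right) - -2610 = -66 + 2610 = 2544$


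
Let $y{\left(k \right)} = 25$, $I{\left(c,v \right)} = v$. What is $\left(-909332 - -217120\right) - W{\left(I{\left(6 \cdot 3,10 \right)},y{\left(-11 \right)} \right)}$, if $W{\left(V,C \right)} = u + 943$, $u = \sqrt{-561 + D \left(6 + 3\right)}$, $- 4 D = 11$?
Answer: $-693155 - \frac{i \sqrt{2343}}{2} \approx -6.9316 \cdot 10^{5} - 24.202 i$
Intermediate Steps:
$D = - \frac{11}{4}$ ($D = \left(- \frac{1}{4}\right) 11 = - \frac{11}{4} \approx -2.75$)
$u = \frac{i \sqrt{2343}}{2}$ ($u = \sqrt{-561 - \frac{11 \left(6 + 3\right)}{4}} = \sqrt{-561 - \frac{99}{4}} = \sqrt{- \frac{2343}{4}} = \frac{i \sqrt{2343}}{2} \approx 24.202 i$)
$W{\left(V,C \right)} = 943 + \frac{i \sqrt{2343}}{2}$ ($W{\left(V,C \right)} = \frac{i \sqrt{2343}}{2} + 943 = 943 + \frac{i \sqrt{2343}}{2}$)
$\left(-909332 - -217120\right) - W{\left(I{\left(6 \cdot 3,10 \right)},y{\left(-11 \right)} \right)} = \left(-909332 - -217120\right) - \left(943 + \frac{i \sqrt{2343}}{2}\right) = \left(-909332 + 217120\right) - \left(943 + \frac{i \sqrt{2343}}{2}\right) = -692212 - \left(943 + \frac{i \sqrt{2343}}{2}\right) = -693155 - \frac{i \sqrt{2343}}{2}$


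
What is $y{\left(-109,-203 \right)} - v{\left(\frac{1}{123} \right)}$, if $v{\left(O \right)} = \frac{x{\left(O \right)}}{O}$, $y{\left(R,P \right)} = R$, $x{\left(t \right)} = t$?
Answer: $-110$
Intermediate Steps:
$v{\left(O \right)} = 1$ ($v{\left(O \right)} = \frac{O}{O} = 1$)
$y{\left(-109,-203 \right)} - v{\left(\frac{1}{123} \right)} = -109 - 1 = -110$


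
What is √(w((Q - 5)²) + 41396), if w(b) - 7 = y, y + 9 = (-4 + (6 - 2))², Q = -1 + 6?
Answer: √41394 ≈ 203.46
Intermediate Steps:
Q = 5
y = -9 (y = -9 + (-4 + (6 - 2))² = -9 + (-4 + 4)² = -9 + 0² = -9 + 0 = -9)
w(b) = -2 (w(b) = 7 - 9 = -2)
√(w((Q - 5)²) + 41396) = √(-2 + 41396) = √41394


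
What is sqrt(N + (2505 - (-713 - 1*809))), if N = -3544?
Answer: sqrt(483) ≈ 21.977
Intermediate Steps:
sqrt(N + (2505 - (-713 - 1*809))) = sqrt(-3544 + (2505 - (-713 - 1*809))) = sqrt(-3544 + (2505 - (-713 - 809))) = sqrt(-3544 + (2505 - 1*(-1522))) = sqrt(-3544 + (2505 + 1522)) = sqrt(-3544 + 4027) = sqrt(483)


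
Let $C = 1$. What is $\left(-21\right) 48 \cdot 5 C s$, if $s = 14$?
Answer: $-70560$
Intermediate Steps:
$\left(-21\right) 48 \cdot 5 C s = \left(-21\right) 48 \cdot 5 \cdot 1 \cdot 14 = - 1008 \cdot 5 \cdot 14 = \left(-1008\right) 70 = -70560$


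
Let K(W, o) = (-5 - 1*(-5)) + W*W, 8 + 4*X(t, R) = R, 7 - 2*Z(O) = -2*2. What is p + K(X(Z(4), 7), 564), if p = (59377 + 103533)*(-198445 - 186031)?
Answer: -1002159762559/16 ≈ -6.2635e+10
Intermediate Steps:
Z(O) = 11/2 (Z(O) = 7/2 - (-1)*2 = 7/2 - 1/2*(-4) = 7/2 + 2 = 11/2)
X(t, R) = -2 + R/4
K(W, o) = W**2 (K(W, o) = (-5 + 5) + W**2 = 0 + W**2 = W**2)
p = -62634985160 (p = 162910*(-384476) = -62634985160)
p + K(X(Z(4), 7), 564) = -62634985160 + (-2 + (1/4)*7)**2 = -62634985160 + (-2 + 7/4)**2 = -62634985160 + (-1/4)**2 = -62634985160 + 1/16 = -1002159762559/16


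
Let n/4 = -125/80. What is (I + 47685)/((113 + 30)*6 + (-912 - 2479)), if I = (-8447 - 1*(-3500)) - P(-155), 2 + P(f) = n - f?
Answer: -170365/10132 ≈ -16.815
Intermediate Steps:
n = -25/4 (n = 4*(-125/80) = 4*(-125*1/80) = 4*(-25/16) = -25/4 ≈ -6.2500)
P(f) = -33/4 - f (P(f) = -2 + (-25/4 - f) = -33/4 - f)
I = -20375/4 (I = (-8447 - 1*(-3500)) - (-33/4 - 1*(-155)) = (-8447 + 3500) - (-33/4 + 155) = -4947 - 1*587/4 = -4947 - 587/4 = -20375/4 ≈ -5093.8)
(I + 47685)/((113 + 30)*6 + (-912 - 2479)) = (-20375/4 + 47685)/((113 + 30)*6 + (-912 - 2479)) = 170365/(4*(143*6 - 3391)) = 170365/(4*(858 - 3391)) = (170365/4)/(-2533) = (170365/4)*(-1/2533) = -170365/10132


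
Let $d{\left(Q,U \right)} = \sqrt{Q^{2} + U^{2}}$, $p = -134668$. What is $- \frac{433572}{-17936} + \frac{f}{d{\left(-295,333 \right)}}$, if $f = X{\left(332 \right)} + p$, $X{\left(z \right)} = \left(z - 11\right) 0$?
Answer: $\frac{108393}{4484} - \frac{67334 \sqrt{197914}}{98957} \approx -278.54$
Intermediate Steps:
$X{\left(z \right)} = 0$ ($X{\left(z \right)} = \left(-11 + z\right) 0 = 0$)
$f = -134668$ ($f = 0 - 134668 = -134668$)
$- \frac{433572}{-17936} + \frac{f}{d{\left(-295,333 \right)}} = - \frac{433572}{-17936} - \frac{134668}{\sqrt{\left(-295\right)^{2} + 333^{2}}} = \left(-433572\right) \left(- \frac{1}{17936}\right) - \frac{134668}{\sqrt{87025 + 110889}} = \frac{108393}{4484} - \frac{134668}{\sqrt{197914}} = \frac{108393}{4484} - 134668 \frac{\sqrt{197914}}{197914} = \frac{108393}{4484} - \frac{67334 \sqrt{197914}}{98957}$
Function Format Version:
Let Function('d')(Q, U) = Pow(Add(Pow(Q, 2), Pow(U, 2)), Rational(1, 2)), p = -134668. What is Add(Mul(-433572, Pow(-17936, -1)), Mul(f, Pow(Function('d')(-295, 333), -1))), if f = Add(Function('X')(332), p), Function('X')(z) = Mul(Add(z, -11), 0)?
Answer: Add(Rational(108393, 4484), Mul(Rational(-67334, 98957), Pow(197914, Rational(1, 2)))) ≈ -278.54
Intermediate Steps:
Function('X')(z) = 0 (Function('X')(z) = Mul(Add(-11, z), 0) = 0)
f = -134668 (f = Add(0, -134668) = -134668)
Add(Mul(-433572, Pow(-17936, -1)), Mul(f, Pow(Function('d')(-295, 333), -1))) = Add(Mul(-433572, Pow(-17936, -1)), Mul(-134668, Pow(Pow(Add(Pow(-295, 2), Pow(333, 2)), Rational(1, 2)), -1))) = Add(Mul(-433572, Rational(-1, 17936)), Mul(-134668, Pow(Pow(Add(87025, 110889), Rational(1, 2)), -1))) = Add(Rational(108393, 4484), Mul(-134668, Pow(Pow(197914, Rational(1, 2)), -1))) = Add(Rational(108393, 4484), Mul(-134668, Mul(Rational(1, 197914), Pow(197914, Rational(1, 2))))) = Add(Rational(108393, 4484), Mul(Rational(-67334, 98957), Pow(197914, Rational(1, 2))))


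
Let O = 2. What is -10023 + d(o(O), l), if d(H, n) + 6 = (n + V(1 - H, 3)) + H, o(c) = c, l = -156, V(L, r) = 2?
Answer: -10181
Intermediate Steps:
d(H, n) = -4 + H + n (d(H, n) = -6 + ((n + 2) + H) = -6 + ((2 + n) + H) = -6 + (2 + H + n) = -4 + H + n)
-10023 + d(o(O), l) = -10023 + (-4 + 2 - 156) = -10023 - 158 = -10181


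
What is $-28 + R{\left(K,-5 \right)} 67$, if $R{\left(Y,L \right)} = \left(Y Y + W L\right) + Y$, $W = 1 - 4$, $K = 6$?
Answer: $3791$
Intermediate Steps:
$W = -3$ ($W = 1 - 4 = -3$)
$R{\left(Y,L \right)} = Y + Y^{2} - 3 L$ ($R{\left(Y,L \right)} = \left(Y Y - 3 L\right) + Y = \left(Y^{2} - 3 L\right) + Y = Y + Y^{2} - 3 L$)
$-28 + R{\left(K,-5 \right)} 67 = -28 + \left(6 + 6^{2} - -15\right) 67 = -28 + \left(6 + 36 + 15\right) 67 = -28 + 57 \cdot 67 = -28 + 3819 = 3791$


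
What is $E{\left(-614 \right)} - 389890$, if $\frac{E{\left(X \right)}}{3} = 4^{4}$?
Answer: $-389122$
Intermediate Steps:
$E{\left(X \right)} = 768$ ($E{\left(X \right)} = 3 \cdot 4^{4} = 3 \cdot 256 = 768$)
$E{\left(-614 \right)} - 389890 = 768 - 389890 = -389122$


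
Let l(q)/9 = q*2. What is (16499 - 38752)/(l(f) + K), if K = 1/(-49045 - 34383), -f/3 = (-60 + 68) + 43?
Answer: 265217612/32822959 ≈ 8.0802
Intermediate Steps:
f = -153 (f = -3*((-60 + 68) + 43) = -3*(8 + 43) = -3*51 = -153)
l(q) = 18*q (l(q) = 9*(q*2) = 9*(2*q) = 18*q)
K = -1/83428 (K = 1/(-83428) = -1/83428 ≈ -1.1986e-5)
(16499 - 38752)/(l(f) + K) = (16499 - 38752)/(18*(-153) - 1/83428) = -22253/(-2754 - 1/83428) = -22253/(-229760713/83428) = -22253*(-83428/229760713) = 265217612/32822959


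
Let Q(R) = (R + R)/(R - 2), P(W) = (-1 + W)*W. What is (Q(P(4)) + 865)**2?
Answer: 18809569/25 ≈ 7.5238e+5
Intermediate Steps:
P(W) = W*(-1 + W)
Q(R) = 2*R/(-2 + R) (Q(R) = (2*R)/(-2 + R) = 2*R/(-2 + R))
(Q(P(4)) + 865)**2 = (2*(4*(-1 + 4))/(-2 + 4*(-1 + 4)) + 865)**2 = (2*(4*3)/(-2 + 4*3) + 865)**2 = (2*12/(-2 + 12) + 865)**2 = (2*12/10 + 865)**2 = (2*12*(1/10) + 865)**2 = (12/5 + 865)**2 = (4337/5)**2 = 18809569/25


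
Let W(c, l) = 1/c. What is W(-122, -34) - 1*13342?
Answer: -1627725/122 ≈ -13342.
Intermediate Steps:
W(-122, -34) - 1*13342 = 1/(-122) - 1*13342 = -1/122 - 13342 = -1627725/122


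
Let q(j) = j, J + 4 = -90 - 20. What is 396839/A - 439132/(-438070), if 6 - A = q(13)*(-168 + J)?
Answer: 87727876717/804296520 ≈ 109.07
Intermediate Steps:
J = -114 (J = -4 + (-90 - 20) = -4 - 110 = -114)
A = 3672 (A = 6 - 13*(-168 - 114) = 6 - 13*(-282) = 6 - 1*(-3666) = 6 + 3666 = 3672)
396839/A - 439132/(-438070) = 396839/3672 - 439132/(-438070) = 396839*(1/3672) - 439132*(-1/438070) = 396839/3672 + 219566/219035 = 87727876717/804296520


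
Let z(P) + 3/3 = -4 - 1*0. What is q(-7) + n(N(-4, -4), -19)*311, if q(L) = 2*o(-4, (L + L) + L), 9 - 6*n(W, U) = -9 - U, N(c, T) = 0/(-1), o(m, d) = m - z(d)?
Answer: -299/6 ≈ -49.833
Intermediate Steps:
z(P) = -5 (z(P) = -1 + (-4 - 1*0) = -1 + (-4 + 0) = -1 - 4 = -5)
o(m, d) = 5 + m (o(m, d) = m - 1*(-5) = m + 5 = 5 + m)
N(c, T) = 0 (N(c, T) = 0*(-1) = 0)
n(W, U) = 3 + U/6 (n(W, U) = 3/2 - (-9 - U)/6 = 3/2 + (3/2 + U/6) = 3 + U/6)
q(L) = 2 (q(L) = 2*(5 - 4) = 2*1 = 2)
q(-7) + n(N(-4, -4), -19)*311 = 2 + (3 + (⅙)*(-19))*311 = 2 + (3 - 19/6)*311 = 2 - ⅙*311 = 2 - 311/6 = -299/6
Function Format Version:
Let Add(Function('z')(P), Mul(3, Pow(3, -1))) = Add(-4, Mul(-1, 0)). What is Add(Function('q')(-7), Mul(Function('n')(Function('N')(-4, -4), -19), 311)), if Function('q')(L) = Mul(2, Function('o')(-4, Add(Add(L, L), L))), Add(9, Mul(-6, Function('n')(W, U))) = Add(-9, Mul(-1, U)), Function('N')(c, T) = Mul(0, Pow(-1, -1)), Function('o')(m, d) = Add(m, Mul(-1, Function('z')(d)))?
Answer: Rational(-299, 6) ≈ -49.833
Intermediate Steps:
Function('z')(P) = -5 (Function('z')(P) = Add(-1, Add(-4, Mul(-1, 0))) = Add(-1, Add(-4, 0)) = Add(-1, -4) = -5)
Function('o')(m, d) = Add(5, m) (Function('o')(m, d) = Add(m, Mul(-1, -5)) = Add(m, 5) = Add(5, m))
Function('N')(c, T) = 0 (Function('N')(c, T) = Mul(0, -1) = 0)
Function('n')(W, U) = Add(3, Mul(Rational(1, 6), U)) (Function('n')(W, U) = Add(Rational(3, 2), Mul(Rational(-1, 6), Add(-9, Mul(-1, U)))) = Add(Rational(3, 2), Add(Rational(3, 2), Mul(Rational(1, 6), U))) = Add(3, Mul(Rational(1, 6), U)))
Function('q')(L) = 2 (Function('q')(L) = Mul(2, Add(5, -4)) = Mul(2, 1) = 2)
Add(Function('q')(-7), Mul(Function('n')(Function('N')(-4, -4), -19), 311)) = Add(2, Mul(Add(3, Mul(Rational(1, 6), -19)), 311)) = Add(2, Mul(Add(3, Rational(-19, 6)), 311)) = Add(2, Mul(Rational(-1, 6), 311)) = Add(2, Rational(-311, 6)) = Rational(-299, 6)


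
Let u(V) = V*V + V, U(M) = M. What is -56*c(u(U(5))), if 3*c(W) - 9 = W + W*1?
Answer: -1288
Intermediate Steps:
u(V) = V + V² (u(V) = V² + V = V + V²)
c(W) = 3 + 2*W/3 (c(W) = 3 + (W + W*1)/3 = 3 + (W + W)/3 = 3 + (2*W)/3 = 3 + 2*W/3)
-56*c(u(U(5))) = -56*(3 + 2*(5*(1 + 5))/3) = -56*(3 + 2*(5*6)/3) = -56*(3 + (⅔)*30) = -56*(3 + 20) = -56*23 = -1288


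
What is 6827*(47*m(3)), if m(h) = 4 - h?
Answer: 320869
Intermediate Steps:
6827*(47*m(3)) = 6827*(47*(4 - 1*3)) = 6827*(47*(4 - 3)) = 6827*(47*1) = 6827*47 = 320869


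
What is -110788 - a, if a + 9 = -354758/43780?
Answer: -2424774931/21890 ≈ -1.1077e+5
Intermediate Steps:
a = -374389/21890 (a = -9 - 354758/43780 = -9 - 354758*1/43780 = -9 - 177379/21890 = -374389/21890 ≈ -17.103)
-110788 - a = -110788 - 1*(-374389/21890) = -110788 + 374389/21890 = -2424774931/21890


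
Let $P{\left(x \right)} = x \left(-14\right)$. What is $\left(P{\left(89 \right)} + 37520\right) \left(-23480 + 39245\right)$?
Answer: $571859610$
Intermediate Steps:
$P{\left(x \right)} = - 14 x$
$\left(P{\left(89 \right)} + 37520\right) \left(-23480 + 39245\right) = \left(\left(-14\right) 89 + 37520\right) \left(-23480 + 39245\right) = \left(-1246 + 37520\right) 15765 = 36274 \cdot 15765 = 571859610$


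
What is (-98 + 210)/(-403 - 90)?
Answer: -112/493 ≈ -0.22718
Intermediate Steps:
(-98 + 210)/(-403 - 90) = 112/(-493) = -1/493*112 = -112/493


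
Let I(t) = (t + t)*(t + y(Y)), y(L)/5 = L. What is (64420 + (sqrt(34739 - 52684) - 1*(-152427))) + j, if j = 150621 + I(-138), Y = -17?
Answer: 429016 + I*sqrt(17945) ≈ 4.2902e+5 + 133.96*I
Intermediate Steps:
y(L) = 5*L
I(t) = 2*t*(-85 + t) (I(t) = (t + t)*(t + 5*(-17)) = (2*t)*(t - 85) = (2*t)*(-85 + t) = 2*t*(-85 + t))
j = 212169 (j = 150621 + 2*(-138)*(-85 - 138) = 150621 + 2*(-138)*(-223) = 150621 + 61548 = 212169)
(64420 + (sqrt(34739 - 52684) - 1*(-152427))) + j = (64420 + (sqrt(34739 - 52684) - 1*(-152427))) + 212169 = (64420 + (sqrt(-17945) + 152427)) + 212169 = (64420 + (I*sqrt(17945) + 152427)) + 212169 = (64420 + (152427 + I*sqrt(17945))) + 212169 = (216847 + I*sqrt(17945)) + 212169 = 429016 + I*sqrt(17945)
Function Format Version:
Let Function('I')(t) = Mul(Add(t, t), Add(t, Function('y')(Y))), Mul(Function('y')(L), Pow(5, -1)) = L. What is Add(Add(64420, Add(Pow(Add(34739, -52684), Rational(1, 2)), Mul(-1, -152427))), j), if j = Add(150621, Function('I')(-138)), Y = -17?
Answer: Add(429016, Mul(I, Pow(17945, Rational(1, 2)))) ≈ Add(4.2902e+5, Mul(133.96, I))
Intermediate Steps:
Function('y')(L) = Mul(5, L)
Function('I')(t) = Mul(2, t, Add(-85, t)) (Function('I')(t) = Mul(Add(t, t), Add(t, Mul(5, -17))) = Mul(Mul(2, t), Add(t, -85)) = Mul(Mul(2, t), Add(-85, t)) = Mul(2, t, Add(-85, t)))
j = 212169 (j = Add(150621, Mul(2, -138, Add(-85, -138))) = Add(150621, Mul(2, -138, -223)) = Add(150621, 61548) = 212169)
Add(Add(64420, Add(Pow(Add(34739, -52684), Rational(1, 2)), Mul(-1, -152427))), j) = Add(Add(64420, Add(Pow(Add(34739, -52684), Rational(1, 2)), Mul(-1, -152427))), 212169) = Add(Add(64420, Add(Pow(-17945, Rational(1, 2)), 152427)), 212169) = Add(Add(64420, Add(Mul(I, Pow(17945, Rational(1, 2))), 152427)), 212169) = Add(Add(64420, Add(152427, Mul(I, Pow(17945, Rational(1, 2))))), 212169) = Add(Add(216847, Mul(I, Pow(17945, Rational(1, 2)))), 212169) = Add(429016, Mul(I, Pow(17945, Rational(1, 2))))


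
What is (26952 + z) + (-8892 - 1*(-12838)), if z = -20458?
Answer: 10440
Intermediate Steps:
(26952 + z) + (-8892 - 1*(-12838)) = (26952 - 20458) + (-8892 - 1*(-12838)) = 6494 + (-8892 + 12838) = 6494 + 3946 = 10440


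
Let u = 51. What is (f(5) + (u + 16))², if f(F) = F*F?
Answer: 8464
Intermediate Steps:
f(F) = F²
(f(5) + (u + 16))² = (5² + (51 + 16))² = (25 + 67)² = 92² = 8464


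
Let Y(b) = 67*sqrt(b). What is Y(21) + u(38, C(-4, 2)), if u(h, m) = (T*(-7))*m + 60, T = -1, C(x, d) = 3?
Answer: 81 + 67*sqrt(21) ≈ 388.03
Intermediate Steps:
u(h, m) = 60 + 7*m (u(h, m) = (-1*(-7))*m + 60 = 7*m + 60 = 60 + 7*m)
Y(21) + u(38, C(-4, 2)) = 67*sqrt(21) + (60 + 7*3) = 67*sqrt(21) + (60 + 21) = 67*sqrt(21) + 81 = 81 + 67*sqrt(21)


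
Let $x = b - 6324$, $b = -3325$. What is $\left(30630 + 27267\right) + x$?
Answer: $48248$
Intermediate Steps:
$x = -9649$ ($x = -3325 - 6324 = -9649$)
$\left(30630 + 27267\right) + x = \left(30630 + 27267\right) - 9649 = 57897 - 9649 = 48248$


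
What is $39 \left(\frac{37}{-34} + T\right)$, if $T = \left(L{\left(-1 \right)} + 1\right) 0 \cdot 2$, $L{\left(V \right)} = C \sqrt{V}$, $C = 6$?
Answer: $- \frac{1443}{34} \approx -42.441$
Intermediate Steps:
$L{\left(V \right)} = 6 \sqrt{V}$
$T = 0$ ($T = \left(6 \sqrt{-1} + 1\right) 0 \cdot 2 = \left(6 i + 1\right) 0 = \left(1 + 6 i\right) 0 = 0$)
$39 \left(\frac{37}{-34} + T\right) = 39 \left(\frac{37}{-34} + 0\right) = 39 \left(37 \left(- \frac{1}{34}\right) + 0\right) = 39 \left(- \frac{37}{34} + 0\right) = 39 \left(- \frac{37}{34}\right) = - \frac{1443}{34}$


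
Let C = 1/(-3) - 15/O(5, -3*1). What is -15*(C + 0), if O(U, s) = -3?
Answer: -70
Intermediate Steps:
C = 14/3 (C = 1/(-3) - 15/(-3) = 1*(-⅓) - 15*(-⅓) = -⅓ + 5 = 14/3 ≈ 4.6667)
-15*(C + 0) = -15*(14/3 + 0) = -15*14/3 = -70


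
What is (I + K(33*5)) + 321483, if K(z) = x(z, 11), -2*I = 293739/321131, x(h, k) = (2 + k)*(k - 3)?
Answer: 206542816055/642262 ≈ 3.2159e+5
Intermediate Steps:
x(h, k) = (-3 + k)*(2 + k) (x(h, k) = (2 + k)*(-3 + k) = (-3 + k)*(2 + k))
I = -293739/642262 (I = -293739/(2*321131) = -½*293739/321131 = -293739/642262 ≈ -0.45735)
K(z) = 104 (K(z) = -6 + 11² - 1*11 = -6 + 121 - 11 = 104)
(I + K(33*5)) + 321483 = (-293739/642262 + 104) + 321483 = 66501509/642262 + 321483 = 206542816055/642262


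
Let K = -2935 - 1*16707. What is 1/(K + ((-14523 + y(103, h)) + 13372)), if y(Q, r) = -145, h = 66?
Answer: -1/20938 ≈ -4.7760e-5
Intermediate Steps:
K = -19642 (K = -2935 - 16707 = -19642)
1/(K + ((-14523 + y(103, h)) + 13372)) = 1/(-19642 + ((-14523 - 145) + 13372)) = 1/(-19642 + (-14668 + 13372)) = 1/(-19642 - 1296) = 1/(-20938) = -1/20938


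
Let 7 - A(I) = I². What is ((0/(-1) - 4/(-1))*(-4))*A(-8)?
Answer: 912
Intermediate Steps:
A(I) = 7 - I²
((0/(-1) - 4/(-1))*(-4))*A(-8) = ((0/(-1) - 4/(-1))*(-4))*(7 - 1*(-8)²) = ((0*(-1) - 4*(-1))*(-4))*(7 - 1*64) = ((0 + 4)*(-4))*(7 - 64) = (4*(-4))*(-57) = -16*(-57) = 912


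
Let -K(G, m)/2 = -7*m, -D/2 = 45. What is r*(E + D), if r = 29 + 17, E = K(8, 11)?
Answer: 2944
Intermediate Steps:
D = -90 (D = -2*45 = -90)
K(G, m) = 14*m (K(G, m) = -(-14)*m = 14*m)
E = 154 (E = 14*11 = 154)
r = 46
r*(E + D) = 46*(154 - 90) = 46*64 = 2944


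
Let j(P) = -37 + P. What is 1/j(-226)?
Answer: -1/263 ≈ -0.0038023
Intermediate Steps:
1/j(-226) = 1/(-37 - 226) = 1/(-263) = -1/263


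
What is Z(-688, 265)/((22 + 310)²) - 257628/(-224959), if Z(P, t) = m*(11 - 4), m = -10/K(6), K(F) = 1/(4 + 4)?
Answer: 252417961/221391793 ≈ 1.1401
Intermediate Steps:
K(F) = ⅛ (K(F) = 1/8 = ⅛)
m = -80 (m = -10/⅛ = -10*8 = -80)
Z(P, t) = -560 (Z(P, t) = -80*(11 - 4) = -80*7 = -560)
Z(-688, 265)/((22 + 310)²) - 257628/(-224959) = -560/(22 + 310)² - 257628/(-224959) = -560/(332²) - 257628*(-1/224959) = -560/110224 + 36804/32137 = -560*1/110224 + 36804/32137 = -35/6889 + 36804/32137 = 252417961/221391793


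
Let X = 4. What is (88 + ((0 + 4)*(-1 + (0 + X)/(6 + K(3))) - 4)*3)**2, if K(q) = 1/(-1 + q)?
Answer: 861184/169 ≈ 5095.8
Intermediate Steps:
(88 + ((0 + 4)*(-1 + (0 + X)/(6 + K(3))) - 4)*3)**2 = (88 + ((0 + 4)*(-1 + (0 + 4)/(6 + 1/(-1 + 3))) - 4)*3)**2 = (88 + (4*(-1 + 4/(6 + 1/2)) - 4)*3)**2 = (88 + (4*(-1 + 4/(13/2)) - 4)*3)**2 = (88 + (4*(-1 + 4*(2/13)) - 4)*3)**2 = (88 + (4*(-1 + 8/13) - 4)*3)**2 = (88 + (4*(-5/13) - 4)*3)**2 = (88 + (-20/13 - 4)*3)**2 = (88 - 72/13*3)**2 = (88 - 216/13)**2 = (928/13)**2 = 861184/169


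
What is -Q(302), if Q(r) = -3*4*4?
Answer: 48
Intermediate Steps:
Q(r) = -48 (Q(r) = -12*4 = -48)
-Q(302) = -1*(-48) = 48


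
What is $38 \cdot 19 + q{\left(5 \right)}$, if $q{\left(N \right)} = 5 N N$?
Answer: $847$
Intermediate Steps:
$q{\left(N \right)} = 5 N^{2}$
$38 \cdot 19 + q{\left(5 \right)} = 38 \cdot 19 + 5 \cdot 5^{2} = 722 + 5 \cdot 25 = 722 + 125 = 847$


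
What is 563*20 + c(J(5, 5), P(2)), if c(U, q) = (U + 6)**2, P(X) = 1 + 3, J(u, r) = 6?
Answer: 11404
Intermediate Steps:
P(X) = 4
c(U, q) = (6 + U)**2
563*20 + c(J(5, 5), P(2)) = 563*20 + (6 + 6)**2 = 11260 + 12**2 = 11260 + 144 = 11404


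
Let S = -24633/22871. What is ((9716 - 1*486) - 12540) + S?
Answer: -75727643/22871 ≈ -3311.1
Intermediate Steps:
S = -24633/22871 (S = -24633*1/22871 = -24633/22871 ≈ -1.0770)
((9716 - 1*486) - 12540) + S = ((9716 - 1*486) - 12540) - 24633/22871 = ((9716 - 486) - 12540) - 24633/22871 = (9230 - 12540) - 24633/22871 = -3310 - 24633/22871 = -75727643/22871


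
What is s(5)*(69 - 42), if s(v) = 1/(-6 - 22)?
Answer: -27/28 ≈ -0.96429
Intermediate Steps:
s(v) = -1/28 (s(v) = 1/(-28) = -1/28)
s(5)*(69 - 42) = -(69 - 42)/28 = -1/28*27 = -27/28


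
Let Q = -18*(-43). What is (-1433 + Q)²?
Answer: 434281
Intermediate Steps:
Q = 774
(-1433 + Q)² = (-1433 + 774)² = (-659)² = 434281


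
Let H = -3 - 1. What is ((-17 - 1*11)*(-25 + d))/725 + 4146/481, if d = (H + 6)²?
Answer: 3288678/348725 ≈ 9.4306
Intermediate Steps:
H = -4
d = 4 (d = (-4 + 6)² = 2² = 4)
((-17 - 1*11)*(-25 + d))/725 + 4146/481 = ((-17 - 1*11)*(-25 + 4))/725 + 4146/481 = ((-17 - 11)*(-21))*(1/725) + 4146*(1/481) = -28*(-21)*(1/725) + 4146/481 = 588*(1/725) + 4146/481 = 588/725 + 4146/481 = 3288678/348725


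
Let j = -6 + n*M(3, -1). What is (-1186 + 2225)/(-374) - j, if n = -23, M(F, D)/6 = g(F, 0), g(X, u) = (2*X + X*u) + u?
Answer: 310877/374 ≈ 831.22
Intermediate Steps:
g(X, u) = u + 2*X + X*u
M(F, D) = 12*F (M(F, D) = 6*(0 + 2*F + F*0) = 6*(0 + 2*F + 0) = 6*(2*F) = 12*F)
j = -834 (j = -6 - 276*3 = -6 - 23*36 = -6 - 828 = -834)
(-1186 + 2225)/(-374) - j = (-1186 + 2225)/(-374) - 1*(-834) = 1039*(-1/374) + 834 = -1039/374 + 834 = 310877/374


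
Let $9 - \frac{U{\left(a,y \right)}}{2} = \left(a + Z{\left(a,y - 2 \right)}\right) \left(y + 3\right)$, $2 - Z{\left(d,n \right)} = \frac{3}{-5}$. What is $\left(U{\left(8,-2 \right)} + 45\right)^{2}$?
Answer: $\frac{43681}{25} \approx 1747.2$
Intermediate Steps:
$Z{\left(d,n \right)} = \frac{13}{5}$ ($Z{\left(d,n \right)} = 2 - \frac{3}{-5} = 2 - 3 \left(- \frac{1}{5}\right) = 2 - - \frac{3}{5} = 2 + \frac{3}{5} = \frac{13}{5}$)
$U{\left(a,y \right)} = 18 - 2 \left(3 + y\right) \left(\frac{13}{5} + a\right)$ ($U{\left(a,y \right)} = 18 - 2 \left(a + \frac{13}{5}\right) \left(y + 3\right) = 18 - 2 \left(\frac{13}{5} + a\right) \left(3 + y\right) = 18 - 2 \left(3 + y\right) \left(\frac{13}{5} + a\right)$)
$\left(U{\left(8,-2 \right)} + 45\right)^{2} = \left(\left(\frac{12}{5} - 48 - - \frac{52}{5} - 16 \left(-2\right)\right) + 45\right)^{2} = \left(\left(\frac{12}{5} - 48 + \frac{52}{5} + 32\right) + 45\right)^{2} = \left(- \frac{16}{5} + 45\right)^{2} = \left(\frac{209}{5}\right)^{2} = \frac{43681}{25}$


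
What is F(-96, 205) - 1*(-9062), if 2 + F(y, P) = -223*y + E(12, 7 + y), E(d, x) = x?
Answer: 30379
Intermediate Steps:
F(y, P) = 5 - 222*y (F(y, P) = -2 + (-223*y + (7 + y)) = -2 + (7 - 222*y) = 5 - 222*y)
F(-96, 205) - 1*(-9062) = (5 - 222*(-96)) - 1*(-9062) = (5 + 21312) + 9062 = 21317 + 9062 = 30379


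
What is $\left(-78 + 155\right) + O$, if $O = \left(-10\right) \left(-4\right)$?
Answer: $117$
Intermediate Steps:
$O = 40$
$\left(-78 + 155\right) + O = \left(-78 + 155\right) + 40 = 77 + 40 = 117$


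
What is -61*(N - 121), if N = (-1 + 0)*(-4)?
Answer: 7137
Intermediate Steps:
N = 4 (N = -1*(-4) = 4)
-61*(N - 121) = -61*(4 - 121) = -61*(-117) = 7137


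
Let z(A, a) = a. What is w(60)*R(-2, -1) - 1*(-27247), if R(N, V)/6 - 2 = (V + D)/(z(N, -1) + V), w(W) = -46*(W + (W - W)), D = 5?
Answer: 27247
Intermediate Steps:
w(W) = -46*W (w(W) = -46*(W + 0) = -46*W)
R(N, V) = 12 + 6*(5 + V)/(-1 + V) (R(N, V) = 12 + 6*((V + 5)/(-1 + V)) = 12 + 6*((5 + V)/(-1 + V)) = 12 + 6*(5 + V)/(-1 + V))
w(60)*R(-2, -1) - 1*(-27247) = (-46*60)*(18*(1 - 1)/(-1 - 1)) - 1*(-27247) = -49680*0/(-2) + 27247 = -49680*(-1)*0/2 + 27247 = -2760*0 + 27247 = 0 + 27247 = 27247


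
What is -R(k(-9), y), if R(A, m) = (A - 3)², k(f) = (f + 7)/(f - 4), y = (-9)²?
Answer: -1369/169 ≈ -8.1006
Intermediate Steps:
y = 81
k(f) = (7 + f)/(-4 + f)
R(A, m) = (-3 + A)²
-R(k(-9), y) = -(-3 + (7 - 9)/(-4 - 9))² = -(-3 - 2/(-13))² = -(-3 - 1/13*(-2))² = -(-3 + 2/13)² = -(-37/13)² = -1*1369/169 = -1369/169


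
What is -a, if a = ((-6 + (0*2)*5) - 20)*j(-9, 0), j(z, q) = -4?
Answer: -104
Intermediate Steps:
a = 104 (a = ((-6 + (0*2)*5) - 20)*(-4) = ((-6 + 0*5) - 20)*(-4) = ((-6 + 0) - 20)*(-4) = (-6 - 20)*(-4) = -26*(-4) = 104)
-a = -1*104 = -104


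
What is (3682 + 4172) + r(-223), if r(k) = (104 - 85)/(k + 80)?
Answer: 1123103/143 ≈ 7853.9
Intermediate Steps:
r(k) = 19/(80 + k)
(3682 + 4172) + r(-223) = (3682 + 4172) + 19/(80 - 223) = 7854 + 19/(-143) = 7854 + 19*(-1/143) = 7854 - 19/143 = 1123103/143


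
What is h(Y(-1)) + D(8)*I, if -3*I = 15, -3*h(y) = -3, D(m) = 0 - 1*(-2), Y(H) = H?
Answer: -9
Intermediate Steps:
D(m) = 2 (D(m) = 0 + 2 = 2)
h(y) = 1 (h(y) = -⅓*(-3) = 1)
I = -5 (I = -⅓*15 = -5)
h(Y(-1)) + D(8)*I = 1 + 2*(-5) = 1 - 10 = -9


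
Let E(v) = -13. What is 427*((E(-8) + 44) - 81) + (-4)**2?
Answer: -21334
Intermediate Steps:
427*((E(-8) + 44) - 81) + (-4)**2 = 427*((-13 + 44) - 81) + (-4)**2 = 427*(31 - 81) + 16 = 427*(-50) + 16 = -21350 + 16 = -21334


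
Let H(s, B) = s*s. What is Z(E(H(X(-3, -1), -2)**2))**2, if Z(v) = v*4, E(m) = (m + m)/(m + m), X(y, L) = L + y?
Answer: 16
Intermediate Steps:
H(s, B) = s**2
E(m) = 1 (E(m) = (2*m)/((2*m)) = (2*m)*(1/(2*m)) = 1)
Z(v) = 4*v
Z(E(H(X(-3, -1), -2)**2))**2 = (4*1)**2 = 4**2 = 16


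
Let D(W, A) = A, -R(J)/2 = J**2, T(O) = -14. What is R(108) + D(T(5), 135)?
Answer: -23193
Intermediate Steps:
R(J) = -2*J**2
R(108) + D(T(5), 135) = -2*108**2 + 135 = -2*11664 + 135 = -23328 + 135 = -23193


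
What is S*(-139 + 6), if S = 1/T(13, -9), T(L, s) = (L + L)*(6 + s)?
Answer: 133/78 ≈ 1.7051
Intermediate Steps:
T(L, s) = 2*L*(6 + s) (T(L, s) = (2*L)*(6 + s) = 2*L*(6 + s))
S = -1/78 (S = 1/(2*13*(6 - 9)) = 1/(2*13*(-3)) = 1/(-78) = -1/78 ≈ -0.012821)
S*(-139 + 6) = -(-139 + 6)/78 = -1/78*(-133) = 133/78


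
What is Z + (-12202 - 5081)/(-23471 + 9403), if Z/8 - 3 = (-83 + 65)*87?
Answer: -175888989/14068 ≈ -12503.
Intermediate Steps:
Z = -12504 (Z = 24 + 8*((-83 + 65)*87) = 24 + 8*(-18*87) = 24 + 8*(-1566) = 24 - 12528 = -12504)
Z + (-12202 - 5081)/(-23471 + 9403) = -12504 + (-12202 - 5081)/(-23471 + 9403) = -12504 - 17283/(-14068) = -12504 - 17283*(-1/14068) = -12504 + 17283/14068 = -175888989/14068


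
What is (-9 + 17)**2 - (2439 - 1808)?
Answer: -567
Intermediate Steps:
(-9 + 17)**2 - (2439 - 1808) = 8**2 - 1*631 = 64 - 631 = -567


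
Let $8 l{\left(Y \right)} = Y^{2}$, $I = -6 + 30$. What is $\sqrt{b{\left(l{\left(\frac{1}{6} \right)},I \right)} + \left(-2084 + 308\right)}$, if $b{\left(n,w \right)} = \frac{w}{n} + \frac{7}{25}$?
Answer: $\frac{\sqrt{128407}}{5} \approx 71.668$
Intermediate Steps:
$I = 24$
$l{\left(Y \right)} = \frac{Y^{2}}{8}$
$b{\left(n,w \right)} = \frac{7}{25} + \frac{w}{n}$ ($b{\left(n,w \right)} = \frac{w}{n} + 7 \cdot \frac{1}{25} = \frac{w}{n} + \frac{7}{25} = \frac{7}{25} + \frac{w}{n}$)
$\sqrt{b{\left(l{\left(\frac{1}{6} \right)},I \right)} + \left(-2084 + 308\right)} = \sqrt{\left(\frac{7}{25} + \frac{24}{\frac{1}{8} \left(\frac{1}{6}\right)^{2}}\right) + \left(-2084 + 308\right)} = \sqrt{\left(\frac{7}{25} + \frac{24}{\frac{1}{8} \left(\frac{1}{6}\right)^{2}}\right) - 1776} = \sqrt{\left(\frac{7}{25} + \frac{24}{\frac{1}{8} \cdot \frac{1}{36}}\right) - 1776} = \sqrt{\left(\frac{7}{25} + 24 \frac{1}{\frac{1}{288}}\right) - 1776} = \sqrt{\left(\frac{7}{25} + 24 \cdot 288\right) - 1776} = \sqrt{\left(\frac{7}{25} + 6912\right) - 1776} = \sqrt{\frac{172807}{25} - 1776} = \sqrt{\frac{128407}{25}} = \frac{\sqrt{128407}}{5}$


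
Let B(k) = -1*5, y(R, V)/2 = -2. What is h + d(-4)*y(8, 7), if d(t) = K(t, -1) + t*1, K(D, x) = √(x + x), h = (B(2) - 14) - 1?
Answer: -4 - 4*I*√2 ≈ -4.0 - 5.6569*I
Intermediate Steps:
y(R, V) = -4 (y(R, V) = 2*(-2) = -4)
B(k) = -5
h = -20 (h = (-5 - 14) - 1 = -19 - 1 = -20)
K(D, x) = √2*√x (K(D, x) = √(2*x) = √2*√x)
d(t) = t + I*√2 (d(t) = √2*√(-1) + t*1 = √2*I + t = I*√2 + t = t + I*√2)
h + d(-4)*y(8, 7) = -20 + (-4 + I*√2)*(-4) = -20 + (16 - 4*I*√2) = -4 - 4*I*√2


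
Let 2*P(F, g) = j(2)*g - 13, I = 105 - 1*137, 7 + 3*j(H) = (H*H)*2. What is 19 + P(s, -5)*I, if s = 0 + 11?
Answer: 761/3 ≈ 253.67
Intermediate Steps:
s = 11
j(H) = -7/3 + 2*H**2/3 (j(H) = -7/3 + ((H*H)*2)/3 = -7/3 + (H**2*2)/3 = -7/3 + (2*H**2)/3 = -7/3 + 2*H**2/3)
I = -32 (I = 105 - 137 = -32)
P(F, g) = -13/2 + g/6 (P(F, g) = ((-7/3 + (2/3)*2**2)*g - 13)/2 = ((-7/3 + (2/3)*4)*g - 13)/2 = ((-7/3 + 8/3)*g - 13)/2 = (g/3 - 13)/2 = (-13 + g/3)/2 = -13/2 + g/6)
19 + P(s, -5)*I = 19 + (-13/2 + (1/6)*(-5))*(-32) = 19 + (-13/2 - 5/6)*(-32) = 19 - 22/3*(-32) = 19 + 704/3 = 761/3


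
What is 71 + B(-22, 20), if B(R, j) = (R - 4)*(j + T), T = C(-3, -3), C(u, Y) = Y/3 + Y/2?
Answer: -384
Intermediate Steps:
C(u, Y) = 5*Y/6 (C(u, Y) = Y*(1/3) + Y*(1/2) = Y/3 + Y/2 = 5*Y/6)
T = -5/2 (T = (5/6)*(-3) = -5/2 ≈ -2.5000)
B(R, j) = (-4 + R)*(-5/2 + j) (B(R, j) = (R - 4)*(j - 5/2) = (-4 + R)*(-5/2 + j))
71 + B(-22, 20) = 71 + (10 - 4*20 - 5/2*(-22) - 22*20) = 71 + (10 - 80 + 55 - 440) = 71 - 455 = -384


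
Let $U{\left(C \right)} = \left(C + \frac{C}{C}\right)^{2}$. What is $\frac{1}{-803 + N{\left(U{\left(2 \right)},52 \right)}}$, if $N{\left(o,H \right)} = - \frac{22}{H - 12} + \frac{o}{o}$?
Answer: $- \frac{20}{16051} \approx -0.001246$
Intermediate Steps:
$U{\left(C \right)} = \left(1 + C\right)^{2}$ ($U{\left(C \right)} = \left(C + 1\right)^{2} = \left(1 + C\right)^{2}$)
$N{\left(o,H \right)} = 1 - \frac{22}{-12 + H}$ ($N{\left(o,H \right)} = - \frac{22}{-12 + H} + 1 = 1 - \frac{22}{-12 + H}$)
$\frac{1}{-803 + N{\left(U{\left(2 \right)},52 \right)}} = \frac{1}{-803 + \frac{-34 + 52}{-12 + 52}} = \frac{1}{-803 + \frac{1}{40} \cdot 18} = \frac{1}{-803 + \frac{9}{20}} = \frac{1}{- \frac{16051}{20}} = - \frac{20}{16051}$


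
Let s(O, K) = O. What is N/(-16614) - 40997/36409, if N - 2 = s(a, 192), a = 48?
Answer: -341472304/302449563 ≈ -1.1290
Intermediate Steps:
N = 50 (N = 2 + 48 = 50)
N/(-16614) - 40997/36409 = 50/(-16614) - 40997/36409 = 50*(-1/16614) - 40997*1/36409 = -25/8307 - 40997/36409 = -341472304/302449563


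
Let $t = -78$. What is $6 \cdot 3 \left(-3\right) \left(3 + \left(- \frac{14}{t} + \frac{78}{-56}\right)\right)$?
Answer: $- \frac{17559}{182} \approx -96.478$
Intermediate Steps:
$6 \cdot 3 \left(-3\right) \left(3 + \left(- \frac{14}{t} + \frac{78}{-56}\right)\right) = 6 \cdot 3 \left(-3\right) \left(3 + \left(- \frac{14}{-78} + \frac{78}{-56}\right)\right) = 18 \left(-3\right) \left(3 + \left(\left(-14\right) \left(- \frac{1}{78}\right) + 78 \left(- \frac{1}{56}\right)\right)\right) = - 54 \left(3 + \left(\frac{7}{39} - \frac{39}{28}\right)\right) = - 54 \left(3 - \frac{1325}{1092}\right) = \left(-54\right) \frac{1951}{1092} = - \frac{17559}{182}$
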